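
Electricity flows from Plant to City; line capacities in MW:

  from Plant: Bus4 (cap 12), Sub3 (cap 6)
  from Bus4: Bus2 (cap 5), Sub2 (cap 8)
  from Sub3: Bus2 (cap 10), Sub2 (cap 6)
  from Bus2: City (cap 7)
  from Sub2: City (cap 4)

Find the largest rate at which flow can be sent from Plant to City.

Augment Plant→Bus4→Bus2→City: bottleneck 5, flow now 5.
Augment Plant→Bus4→Sub2→City: bottleneck 4, flow now 9.
Augment Plant→Sub3→Bus2→City: bottleneck 2, flow now 11.
No augmenting path remains; maximum flow = 11.
In the residual graph, reachable from Plant: {Plant, Bus4, Sub3, Bus2, Sub2}.
Min-cut edges: Bus2→City (7), Sub2→City (4); capacity 7 + 4 = 11.
This cut is saturated, so no flow can exceed 11.

11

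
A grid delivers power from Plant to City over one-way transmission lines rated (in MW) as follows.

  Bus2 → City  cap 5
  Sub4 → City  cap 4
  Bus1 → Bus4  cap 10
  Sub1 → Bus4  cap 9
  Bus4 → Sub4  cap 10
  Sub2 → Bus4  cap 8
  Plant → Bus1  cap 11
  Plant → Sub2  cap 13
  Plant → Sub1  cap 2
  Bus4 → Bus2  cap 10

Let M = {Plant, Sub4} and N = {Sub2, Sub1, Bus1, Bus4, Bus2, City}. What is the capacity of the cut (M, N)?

30

Edges leaving {Plant, Sub4}: Plant→Sub2 (13), Plant→Sub1 (2), Plant→Bus1 (11), Sub4→City (4).
Cut capacity = 13 + 2 + 11 + 4 = 30.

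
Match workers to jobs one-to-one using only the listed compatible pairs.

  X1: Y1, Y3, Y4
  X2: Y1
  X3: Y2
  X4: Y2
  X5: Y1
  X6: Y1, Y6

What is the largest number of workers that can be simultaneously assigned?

4

Unit-capacity flow: source→left, listed edges, right→sink; max matching = max flow.
Augmenting path X1→Y1 (+1); matched 1.
Augmenting path X3→Y2 (+1); matched 2.
Augmenting path X6→Y6 (+1); matched 3.
Augmenting path X2→Y1→X1→Y3 (+1); matched 4.
No augmenting path remains; maximum matching = 4.
König certificate: {X1, X6, Y1, Y2} is a vertex cover of size 4 (every listed pair touches it), so no matching can be larger.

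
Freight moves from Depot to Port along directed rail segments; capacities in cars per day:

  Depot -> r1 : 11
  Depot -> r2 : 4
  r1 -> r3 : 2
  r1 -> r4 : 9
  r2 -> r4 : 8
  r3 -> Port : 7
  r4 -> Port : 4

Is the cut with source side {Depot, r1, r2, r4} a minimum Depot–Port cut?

Given cut capacity: 2 + 4 = 6.
Augment Depot→r1→r3→Port: bottleneck 2, flow now 2.
Augment Depot→r1→r4→Port: bottleneck 4, flow now 6.
No augmenting path remains; maximum flow = 6.
Cut capacity 6 equals the max flow, so it is a minimum cut.

Yes — it is a minimum cut (capacity 6).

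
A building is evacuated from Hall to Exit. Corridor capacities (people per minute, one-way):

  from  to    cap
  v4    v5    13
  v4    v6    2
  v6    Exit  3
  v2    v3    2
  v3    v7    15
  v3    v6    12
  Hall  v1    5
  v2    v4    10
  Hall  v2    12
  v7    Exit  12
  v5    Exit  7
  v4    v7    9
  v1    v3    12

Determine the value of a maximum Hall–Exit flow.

17

Augment Hall→v1→v3→v6→Exit: bottleneck 3, flow now 3.
Augment Hall→v1→v3→v7→Exit: bottleneck 2, flow now 5.
Augment Hall→v2→v3→v7→Exit: bottleneck 2, flow now 7.
Augment Hall→v2→v4→v5→Exit: bottleneck 7, flow now 14.
Augment Hall→v2→v4→v7→Exit: bottleneck 3, flow now 17.
No augmenting path remains; maximum flow = 17.
In the residual graph, reachable from Hall: {Hall}.
Min-cut edges: Hall→v1 (5), Hall→v2 (12); capacity 5 + 12 = 17.
This cut is saturated, so no flow can exceed 17.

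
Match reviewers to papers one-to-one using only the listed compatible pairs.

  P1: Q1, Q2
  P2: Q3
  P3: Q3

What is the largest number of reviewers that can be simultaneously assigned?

Unit-capacity flow: source→left, listed edges, right→sink; max matching = max flow.
Augmenting path P1→Q1 (+1); matched 1.
Augmenting path P2→Q3 (+1); matched 2.
No augmenting path remains; maximum matching = 2.
König certificate: {P1, Q3} is a vertex cover of size 2 (every listed pair touches it), so no matching can be larger.

2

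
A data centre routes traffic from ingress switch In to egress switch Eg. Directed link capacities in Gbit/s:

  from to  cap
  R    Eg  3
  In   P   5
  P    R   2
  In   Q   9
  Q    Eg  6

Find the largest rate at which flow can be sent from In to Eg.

Augment In→Q→Eg: bottleneck 6, flow now 6.
Augment In→P→R→Eg: bottleneck 2, flow now 8.
No augmenting path remains; maximum flow = 8.
In the residual graph, reachable from In: {In, P, Q}.
Min-cut edges: P→R (2), Q→Eg (6); capacity 2 + 6 = 8.
This cut is saturated, so no flow can exceed 8.

8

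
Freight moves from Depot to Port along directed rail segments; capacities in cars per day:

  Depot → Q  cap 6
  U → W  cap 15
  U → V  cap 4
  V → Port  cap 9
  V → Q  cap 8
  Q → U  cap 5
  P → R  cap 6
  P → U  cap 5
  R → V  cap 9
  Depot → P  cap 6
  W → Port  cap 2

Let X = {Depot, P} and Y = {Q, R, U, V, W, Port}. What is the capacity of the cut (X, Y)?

17

Edges leaving {Depot, P}: Depot→Q (6), P→R (6), P→U (5).
Cut capacity = 6 + 6 + 5 = 17.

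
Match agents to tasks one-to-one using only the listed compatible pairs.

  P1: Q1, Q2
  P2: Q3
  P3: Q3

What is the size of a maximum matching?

2

Unit-capacity flow: source→left, listed edges, right→sink; max matching = max flow.
Augmenting path P1→Q1 (+1); matched 1.
Augmenting path P2→Q3 (+1); matched 2.
No augmenting path remains; maximum matching = 2.
König certificate: {P1, Q3} is a vertex cover of size 2 (every listed pair touches it), so no matching can be larger.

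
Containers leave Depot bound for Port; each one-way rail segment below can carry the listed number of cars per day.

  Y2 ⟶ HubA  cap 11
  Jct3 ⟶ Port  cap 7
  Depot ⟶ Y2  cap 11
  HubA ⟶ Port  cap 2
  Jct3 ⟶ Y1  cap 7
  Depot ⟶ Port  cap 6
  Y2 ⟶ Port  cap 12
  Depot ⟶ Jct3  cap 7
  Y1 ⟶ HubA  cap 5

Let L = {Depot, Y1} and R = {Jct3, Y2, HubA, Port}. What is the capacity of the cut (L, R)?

29

Edges leaving {Depot, Y1}: Depot→Jct3 (7), Depot→Y2 (11), Depot→Port (6), Y1→HubA (5).
Cut capacity = 7 + 11 + 6 + 5 = 29.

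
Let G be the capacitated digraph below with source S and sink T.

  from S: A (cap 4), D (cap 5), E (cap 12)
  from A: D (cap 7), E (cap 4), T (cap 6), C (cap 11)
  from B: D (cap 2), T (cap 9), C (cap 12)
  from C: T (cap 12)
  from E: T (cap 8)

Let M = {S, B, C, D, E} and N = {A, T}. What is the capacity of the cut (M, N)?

Edges leaving {S, B, C, D, E}: S→A (4), B→T (9), C→T (12), E→T (8).
Cut capacity = 4 + 9 + 12 + 8 = 33.

33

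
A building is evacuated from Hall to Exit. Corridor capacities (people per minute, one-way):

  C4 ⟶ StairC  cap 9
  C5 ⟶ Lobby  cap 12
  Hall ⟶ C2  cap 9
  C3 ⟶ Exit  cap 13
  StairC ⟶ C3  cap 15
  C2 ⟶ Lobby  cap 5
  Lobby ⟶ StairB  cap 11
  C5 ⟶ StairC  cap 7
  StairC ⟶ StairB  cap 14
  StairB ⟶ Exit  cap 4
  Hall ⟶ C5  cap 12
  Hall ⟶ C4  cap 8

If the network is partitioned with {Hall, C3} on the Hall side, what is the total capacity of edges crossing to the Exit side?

42

Edges leaving {Hall, C3}: Hall→C5 (12), Hall→C4 (8), Hall→C2 (9), C3→Exit (13).
Cut capacity = 12 + 8 + 9 + 13 = 42.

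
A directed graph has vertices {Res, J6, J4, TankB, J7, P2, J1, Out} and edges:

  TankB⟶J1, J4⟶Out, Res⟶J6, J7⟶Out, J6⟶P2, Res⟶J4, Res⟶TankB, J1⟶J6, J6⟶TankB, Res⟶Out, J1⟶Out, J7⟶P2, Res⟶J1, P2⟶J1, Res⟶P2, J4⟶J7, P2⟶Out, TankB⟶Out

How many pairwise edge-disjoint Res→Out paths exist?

Assign every edge capacity 1; by Menger, the answer equals the max flow.
Path Res→Out (+1); total 1.
Path Res→J4→Out (+1); total 2.
Path Res→TankB→Out (+1); total 3.
Path Res→P2→Out (+1); total 4.
Path Res→J1→Out (+1); total 5.
No residual Res→Out path; max flow = 5.
Certifying cut of size 5: {J1→Out, P2→Out, Res→J4, Res→Out, TankB→Out}.

5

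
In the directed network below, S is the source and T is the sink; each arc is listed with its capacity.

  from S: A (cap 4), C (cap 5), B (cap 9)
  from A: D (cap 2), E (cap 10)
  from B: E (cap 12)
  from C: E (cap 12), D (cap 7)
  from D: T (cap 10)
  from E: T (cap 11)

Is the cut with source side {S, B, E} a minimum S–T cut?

Given cut capacity: 4 + 5 + 11 = 20.
Augment S→A→D→T: bottleneck 2, flow now 2.
Augment S→A→E→T: bottleneck 2, flow now 4.
Augment S→B→E→T: bottleneck 9, flow now 13.
Augment S→C→D→T: bottleneck 5, flow now 18.
No augmenting path remains; maximum flow = 18.
In the residual graph, reachable from S: {S}.
Min-cut edges: S→A (4), S→B (9), S→C (5); capacity 4 + 9 + 5 = 18.
Cut capacity 20 exceeds the max flow 18, so it is not minimum.

No — its capacity is 20, but the minimum cut has capacity 18.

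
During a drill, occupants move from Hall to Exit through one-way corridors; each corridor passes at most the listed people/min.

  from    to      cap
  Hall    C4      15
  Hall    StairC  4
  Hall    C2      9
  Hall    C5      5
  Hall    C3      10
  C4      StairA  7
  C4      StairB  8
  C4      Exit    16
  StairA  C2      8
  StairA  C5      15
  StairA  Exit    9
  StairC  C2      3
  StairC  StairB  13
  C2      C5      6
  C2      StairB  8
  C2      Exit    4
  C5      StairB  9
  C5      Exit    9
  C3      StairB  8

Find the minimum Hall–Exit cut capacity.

Augment Hall→C4→Exit: bottleneck 15, flow now 15.
Augment Hall→C2→Exit: bottleneck 4, flow now 19.
Augment Hall→C5→Exit: bottleneck 5, flow now 24.
Augment Hall→C2→C5→Exit: bottleneck 4, flow now 28.
No augmenting path remains; maximum flow = 28.
By max-flow min-cut, the minimum cut capacity equals the max flow.
In the residual graph, reachable from Hall: {Hall, StairC, C2, C5, C3, StairB}.
Min-cut edges: Hall→C4 (15), C2→Exit (4), C5→Exit (9); capacity 15 + 4 + 9 = 28.

28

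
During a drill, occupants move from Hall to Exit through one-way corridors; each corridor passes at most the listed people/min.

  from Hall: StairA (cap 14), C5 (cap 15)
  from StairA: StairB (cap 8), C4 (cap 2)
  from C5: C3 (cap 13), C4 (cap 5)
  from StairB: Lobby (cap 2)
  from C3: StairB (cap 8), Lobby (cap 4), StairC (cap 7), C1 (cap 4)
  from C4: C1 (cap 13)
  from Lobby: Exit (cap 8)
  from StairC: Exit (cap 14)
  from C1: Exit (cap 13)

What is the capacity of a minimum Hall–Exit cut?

Augment Hall→StairA→StairB→Lobby→Exit: bottleneck 2, flow now 2.
Augment Hall→StairA→C4→C1→Exit: bottleneck 2, flow now 4.
Augment Hall→C5→C3→Lobby→Exit: bottleneck 4, flow now 8.
Augment Hall→C5→C3→StairC→Exit: bottleneck 7, flow now 15.
Augment Hall→C5→C3→C1→Exit: bottleneck 2, flow now 17.
Augment Hall→C5→C4→C1→Exit: bottleneck 2, flow now 19.
No augmenting path remains; maximum flow = 19.
By max-flow min-cut, the minimum cut capacity equals the max flow.
In the residual graph, reachable from Hall: {Hall, StairA, StairB}.
Min-cut edges: Hall→C5 (15), StairA→C4 (2), StairB→Lobby (2); capacity 15 + 2 + 2 = 19.

19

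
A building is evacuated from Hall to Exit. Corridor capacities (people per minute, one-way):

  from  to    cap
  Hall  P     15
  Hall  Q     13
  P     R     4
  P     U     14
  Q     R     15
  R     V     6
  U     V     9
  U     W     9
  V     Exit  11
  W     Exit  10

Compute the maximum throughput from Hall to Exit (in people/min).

Augment Hall→P→R→V→Exit: bottleneck 4, flow now 4.
Augment Hall→P→U→V→Exit: bottleneck 7, flow now 11.
Augment Hall→P→U→W→Exit: bottleneck 4, flow now 15.
Augment Hall→Q→R→P→U→W→Exit: bottleneck 3, flow now 18. (uses reverse residual edge)
Augment Hall→Q→R→V→U→W→Exit: bottleneck 2, flow now 20. (uses reverse residual edge)
No augmenting path remains; maximum flow = 20.
In the residual graph, reachable from Hall: {Hall, P, Q, R}.
Min-cut edges: P→U (14), R→V (6); capacity 14 + 6 = 20.
This cut is saturated, so no flow can exceed 20.

20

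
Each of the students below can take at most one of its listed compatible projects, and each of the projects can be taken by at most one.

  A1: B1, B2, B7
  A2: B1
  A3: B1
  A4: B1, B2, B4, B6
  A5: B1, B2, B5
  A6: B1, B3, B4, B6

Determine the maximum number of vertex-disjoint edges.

5

Unit-capacity flow: source→left, listed edges, right→sink; max matching = max flow.
Augmenting path A1→B1 (+1); matched 1.
Augmenting path A4→B2 (+1); matched 2.
Augmenting path A5→B5 (+1); matched 3.
Augmenting path A6→B3 (+1); matched 4.
Augmenting path A2→B1→A1→B7 (+1); matched 5.
No augmenting path remains; maximum matching = 5.
König certificate: {A1, A4, A5, A6, B1} is a vertex cover of size 5 (every listed pair touches it), so no matching can be larger.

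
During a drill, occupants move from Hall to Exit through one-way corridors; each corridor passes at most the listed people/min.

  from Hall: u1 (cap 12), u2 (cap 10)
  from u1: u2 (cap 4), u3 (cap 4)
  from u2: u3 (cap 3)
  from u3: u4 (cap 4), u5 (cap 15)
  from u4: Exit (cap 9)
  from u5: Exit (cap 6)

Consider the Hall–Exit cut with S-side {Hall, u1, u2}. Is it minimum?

Given cut capacity: 4 + 3 = 7.
Augment Hall→u1→u3→u4→Exit: bottleneck 4, flow now 4.
Augment Hall→u2→u3→u5→Exit: bottleneck 3, flow now 7.
No augmenting path remains; maximum flow = 7.
Cut capacity 7 equals the max flow, so it is a minimum cut.

Yes — it is a minimum cut (capacity 7).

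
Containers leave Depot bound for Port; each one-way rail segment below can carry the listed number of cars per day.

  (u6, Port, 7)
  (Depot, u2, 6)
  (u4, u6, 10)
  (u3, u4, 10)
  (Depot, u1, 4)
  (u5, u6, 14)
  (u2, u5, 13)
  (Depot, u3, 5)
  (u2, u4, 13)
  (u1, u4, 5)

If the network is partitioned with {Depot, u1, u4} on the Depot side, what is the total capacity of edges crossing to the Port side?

Edges leaving {Depot, u1, u4}: Depot→u2 (6), Depot→u3 (5), u4→u6 (10).
Cut capacity = 6 + 5 + 10 = 21.

21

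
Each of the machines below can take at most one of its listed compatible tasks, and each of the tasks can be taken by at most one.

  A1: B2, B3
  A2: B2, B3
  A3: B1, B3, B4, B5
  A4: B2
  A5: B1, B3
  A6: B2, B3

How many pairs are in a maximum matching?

Unit-capacity flow: source→left, listed edges, right→sink; max matching = max flow.
Augmenting path A1→B2 (+1); matched 1.
Augmenting path A2→B3 (+1); matched 2.
Augmenting path A3→B1 (+1); matched 3.
Augmenting path A5→B1→A3→B4 (+1); matched 4.
No augmenting path remains; maximum matching = 4.
König certificate: {A3, A5, B2, B3} is a vertex cover of size 4 (every listed pair touches it), so no matching can be larger.

4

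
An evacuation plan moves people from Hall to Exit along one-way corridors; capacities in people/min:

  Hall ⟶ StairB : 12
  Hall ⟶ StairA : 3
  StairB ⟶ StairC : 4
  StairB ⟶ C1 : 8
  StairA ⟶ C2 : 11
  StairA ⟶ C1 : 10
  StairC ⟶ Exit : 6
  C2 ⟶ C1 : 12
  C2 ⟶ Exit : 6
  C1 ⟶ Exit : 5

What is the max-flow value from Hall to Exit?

Augment Hall→StairB→StairC→Exit: bottleneck 4, flow now 4.
Augment Hall→StairB→C1→Exit: bottleneck 5, flow now 9.
Augment Hall→StairA→C2→Exit: bottleneck 3, flow now 12.
No augmenting path remains; maximum flow = 12.
In the residual graph, reachable from Hall: {Hall, StairB, C1}.
Min-cut edges: Hall→StairA (3), StairB→StairC (4), C1→Exit (5); capacity 3 + 4 + 5 = 12.
This cut is saturated, so no flow can exceed 12.

12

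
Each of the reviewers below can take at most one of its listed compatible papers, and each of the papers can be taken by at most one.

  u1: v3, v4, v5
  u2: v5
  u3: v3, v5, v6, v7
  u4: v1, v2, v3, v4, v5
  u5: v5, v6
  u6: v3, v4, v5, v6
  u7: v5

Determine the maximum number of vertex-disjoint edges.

Unit-capacity flow: source→left, listed edges, right→sink; max matching = max flow.
Augmenting path u1→v3 (+1); matched 1.
Augmenting path u2→v5 (+1); matched 2.
Augmenting path u3→v6 (+1); matched 3.
Augmenting path u4→v1 (+1); matched 4.
Augmenting path u6→v4 (+1); matched 5.
Augmenting path u5→v6→u3→v7 (+1); matched 6.
No augmenting path remains; maximum matching = 6.
König certificate: {u1, u3, u4, u5, u6, v5} is a vertex cover of size 6 (every listed pair touches it), so no matching can be larger.

6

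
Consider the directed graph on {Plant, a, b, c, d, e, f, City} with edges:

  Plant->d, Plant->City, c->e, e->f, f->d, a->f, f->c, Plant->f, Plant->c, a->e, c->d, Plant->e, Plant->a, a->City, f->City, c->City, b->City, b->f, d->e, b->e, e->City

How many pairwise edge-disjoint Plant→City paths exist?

Assign every edge capacity 1; by Menger, the answer equals the max flow.
Path Plant→City (+1); total 1.
Path Plant→a→City (+1); total 2.
Path Plant→c→City (+1); total 3.
Path Plant→e→City (+1); total 4.
Path Plant→f→City (+1); total 5.
No residual Plant→City path; max flow = 5.
Certifying cut of size 5: {Plant→City, Plant→a, c→City, e→City, f→City}.

5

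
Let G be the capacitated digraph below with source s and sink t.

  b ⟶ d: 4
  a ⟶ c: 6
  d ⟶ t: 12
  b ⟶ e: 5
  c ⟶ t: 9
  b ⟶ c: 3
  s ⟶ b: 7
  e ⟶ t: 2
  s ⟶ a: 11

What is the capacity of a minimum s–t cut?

Augment s→a→c→t: bottleneck 6, flow now 6.
Augment s→b→c→t: bottleneck 3, flow now 9.
Augment s→b→d→t: bottleneck 4, flow now 13.
No augmenting path remains; maximum flow = 13.
By max-flow min-cut, the minimum cut capacity equals the max flow.
In the residual graph, reachable from s: {s, a}.
Min-cut edges: s→b (7), a→c (6); capacity 7 + 6 = 13.

13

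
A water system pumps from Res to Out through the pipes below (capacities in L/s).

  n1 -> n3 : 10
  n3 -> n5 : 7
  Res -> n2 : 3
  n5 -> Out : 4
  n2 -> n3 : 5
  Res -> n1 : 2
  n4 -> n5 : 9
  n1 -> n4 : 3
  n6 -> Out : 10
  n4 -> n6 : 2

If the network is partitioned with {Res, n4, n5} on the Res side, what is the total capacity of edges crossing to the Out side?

11

Edges leaving {Res, n4, n5}: Res→n1 (2), Res→n2 (3), n4→n6 (2), n5→Out (4).
Cut capacity = 2 + 3 + 2 + 4 = 11.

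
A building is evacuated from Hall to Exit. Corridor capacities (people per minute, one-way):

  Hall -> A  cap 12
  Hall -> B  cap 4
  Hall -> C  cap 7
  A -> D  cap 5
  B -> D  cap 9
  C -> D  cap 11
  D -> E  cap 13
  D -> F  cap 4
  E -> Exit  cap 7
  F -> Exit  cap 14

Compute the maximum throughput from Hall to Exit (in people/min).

Augment Hall→A→D→E→Exit: bottleneck 5, flow now 5.
Augment Hall→B→D→E→Exit: bottleneck 2, flow now 7.
Augment Hall→B→D→F→Exit: bottleneck 2, flow now 9.
Augment Hall→C→D→F→Exit: bottleneck 2, flow now 11.
No augmenting path remains; maximum flow = 11.
In the residual graph, reachable from Hall: {Hall, A, B, C, D, E}.
Min-cut edges: D→F (4), E→Exit (7); capacity 4 + 7 = 11.
This cut is saturated, so no flow can exceed 11.

11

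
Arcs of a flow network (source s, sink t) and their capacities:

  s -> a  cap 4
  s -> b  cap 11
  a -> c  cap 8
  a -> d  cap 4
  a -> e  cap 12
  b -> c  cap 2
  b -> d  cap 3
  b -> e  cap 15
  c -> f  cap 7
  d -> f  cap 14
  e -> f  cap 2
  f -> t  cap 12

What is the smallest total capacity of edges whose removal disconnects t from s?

11

Augment s→a→c→f→t: bottleneck 4, flow now 4.
Augment s→b→c→f→t: bottleneck 2, flow now 6.
Augment s→b→d→f→t: bottleneck 3, flow now 9.
Augment s→b→e→f→t: bottleneck 2, flow now 11.
No augmenting path remains; maximum flow = 11.
By max-flow min-cut, the minimum cut capacity equals the max flow.
In the residual graph, reachable from s: {s, b, e}.
Min-cut edges: s→a (4), b→c (2), b→d (3), e→f (2); capacity 4 + 2 + 3 + 2 = 11.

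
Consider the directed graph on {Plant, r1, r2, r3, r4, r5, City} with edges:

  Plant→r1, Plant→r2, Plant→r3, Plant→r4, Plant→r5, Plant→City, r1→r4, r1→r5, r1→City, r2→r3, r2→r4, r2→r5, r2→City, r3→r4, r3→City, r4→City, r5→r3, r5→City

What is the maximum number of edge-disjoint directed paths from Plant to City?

Assign every edge capacity 1; by Menger, the answer equals the max flow.
Path Plant→City (+1); total 1.
Path Plant→r1→City (+1); total 2.
Path Plant→r2→City (+1); total 3.
Path Plant→r3→City (+1); total 4.
Path Plant→r4→City (+1); total 5.
Path Plant→r5→City (+1); total 6.
No residual Plant→City path; max flow = 6.
Certifying cut of size 6: {Plant→City, Plant→r1, Plant→r2, Plant→r3, Plant→r4, Plant→r5}.

6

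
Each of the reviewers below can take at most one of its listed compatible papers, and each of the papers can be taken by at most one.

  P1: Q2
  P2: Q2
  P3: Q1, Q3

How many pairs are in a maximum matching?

2

Unit-capacity flow: source→left, listed edges, right→sink; max matching = max flow.
Augmenting path P1→Q2 (+1); matched 1.
Augmenting path P3→Q1 (+1); matched 2.
No augmenting path remains; maximum matching = 2.
König certificate: {P3, Q2} is a vertex cover of size 2 (every listed pair touches it), so no matching can be larger.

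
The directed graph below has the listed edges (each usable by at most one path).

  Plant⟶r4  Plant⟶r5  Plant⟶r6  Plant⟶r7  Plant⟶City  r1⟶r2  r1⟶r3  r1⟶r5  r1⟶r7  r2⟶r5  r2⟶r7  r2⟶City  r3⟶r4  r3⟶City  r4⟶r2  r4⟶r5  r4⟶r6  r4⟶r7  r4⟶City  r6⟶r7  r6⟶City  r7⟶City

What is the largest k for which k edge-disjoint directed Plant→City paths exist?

4

Assign every edge capacity 1; by Menger, the answer equals the max flow.
Path Plant→City (+1); total 1.
Path Plant→r4→City (+1); total 2.
Path Plant→r6→City (+1); total 3.
Path Plant→r7→City (+1); total 4.
No residual Plant→City path; max flow = 4.
Certifying cut of size 4: {Plant→City, Plant→r4, Plant→r6, Plant→r7}.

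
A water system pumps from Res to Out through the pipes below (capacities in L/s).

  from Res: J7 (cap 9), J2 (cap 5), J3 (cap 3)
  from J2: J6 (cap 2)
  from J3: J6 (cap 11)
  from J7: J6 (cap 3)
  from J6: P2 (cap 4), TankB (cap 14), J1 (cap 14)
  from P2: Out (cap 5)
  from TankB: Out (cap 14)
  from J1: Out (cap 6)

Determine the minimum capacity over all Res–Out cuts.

8

Augment Res→J2→J6→P2→Out: bottleneck 2, flow now 2.
Augment Res→J3→J6→P2→Out: bottleneck 2, flow now 4.
Augment Res→J3→J6→TankB→Out: bottleneck 1, flow now 5.
Augment Res→J7→J6→TankB→Out: bottleneck 3, flow now 8.
No augmenting path remains; maximum flow = 8.
By max-flow min-cut, the minimum cut capacity equals the max flow.
In the residual graph, reachable from Res: {Res, J2, J7}.
Min-cut edges: Res→J3 (3), J2→J6 (2), J7→J6 (3); capacity 3 + 2 + 3 = 8.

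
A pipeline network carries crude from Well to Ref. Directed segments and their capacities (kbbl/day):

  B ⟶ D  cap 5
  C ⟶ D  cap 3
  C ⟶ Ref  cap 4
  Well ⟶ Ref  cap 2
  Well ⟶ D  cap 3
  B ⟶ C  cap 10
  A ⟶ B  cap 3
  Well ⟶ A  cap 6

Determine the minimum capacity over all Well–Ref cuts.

Augment Well→Ref: bottleneck 2, flow now 2.
Augment Well→A→B→C→Ref: bottleneck 3, flow now 5.
No augmenting path remains; maximum flow = 5.
By max-flow min-cut, the minimum cut capacity equals the max flow.
In the residual graph, reachable from Well: {Well, A, D}.
Min-cut edges: Well→Ref (2), A→B (3); capacity 2 + 3 = 5.

5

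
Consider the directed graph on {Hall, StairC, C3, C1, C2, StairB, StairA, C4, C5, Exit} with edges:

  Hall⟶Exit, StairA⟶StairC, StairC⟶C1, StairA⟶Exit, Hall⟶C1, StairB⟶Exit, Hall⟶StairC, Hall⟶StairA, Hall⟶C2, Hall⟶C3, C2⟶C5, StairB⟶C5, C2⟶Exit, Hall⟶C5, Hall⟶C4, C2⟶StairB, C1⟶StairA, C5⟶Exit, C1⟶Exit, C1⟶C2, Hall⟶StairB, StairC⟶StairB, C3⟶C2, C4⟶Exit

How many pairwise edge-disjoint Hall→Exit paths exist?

7

Assign every edge capacity 1; by Menger, the answer equals the max flow.
Path Hall→Exit (+1); total 1.
Path Hall→C1→Exit (+1); total 2.
Path Hall→C2→Exit (+1); total 3.
Path Hall→StairB→Exit (+1); total 4.
Path Hall→StairA→Exit (+1); total 5.
Path Hall→C4→Exit (+1); total 6.
Path Hall→C5→Exit (+1); total 7.
No residual Hall→Exit path; max flow = 7.
Certifying cut of size 7: {C1→Exit, C2→Exit, C5→Exit, Hall→C4, Hall→Exit, StairA→Exit, StairB→Exit}.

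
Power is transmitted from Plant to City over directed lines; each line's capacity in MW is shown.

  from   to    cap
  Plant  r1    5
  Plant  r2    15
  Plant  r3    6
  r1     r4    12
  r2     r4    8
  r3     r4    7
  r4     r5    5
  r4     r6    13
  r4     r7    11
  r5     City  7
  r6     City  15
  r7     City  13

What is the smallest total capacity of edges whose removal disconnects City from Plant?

Augment Plant→r1→r4→r5→City: bottleneck 5, flow now 5.
Augment Plant→r2→r4→r6→City: bottleneck 8, flow now 13.
Augment Plant→r3→r4→r6→City: bottleneck 5, flow now 18.
Augment Plant→r3→r4→r7→City: bottleneck 1, flow now 19.
No augmenting path remains; maximum flow = 19.
By max-flow min-cut, the minimum cut capacity equals the max flow.
In the residual graph, reachable from Plant: {Plant, r2}.
Min-cut edges: Plant→r1 (5), Plant→r3 (6), r2→r4 (8); capacity 5 + 6 + 8 = 19.

19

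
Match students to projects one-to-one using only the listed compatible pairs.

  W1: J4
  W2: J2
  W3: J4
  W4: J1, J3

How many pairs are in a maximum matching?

Unit-capacity flow: source→left, listed edges, right→sink; max matching = max flow.
Augmenting path W1→J4 (+1); matched 1.
Augmenting path W2→J2 (+1); matched 2.
Augmenting path W4→J1 (+1); matched 3.
No augmenting path remains; maximum matching = 3.
König certificate: {W2, W4, J4} is a vertex cover of size 3 (every listed pair touches it), so no matching can be larger.

3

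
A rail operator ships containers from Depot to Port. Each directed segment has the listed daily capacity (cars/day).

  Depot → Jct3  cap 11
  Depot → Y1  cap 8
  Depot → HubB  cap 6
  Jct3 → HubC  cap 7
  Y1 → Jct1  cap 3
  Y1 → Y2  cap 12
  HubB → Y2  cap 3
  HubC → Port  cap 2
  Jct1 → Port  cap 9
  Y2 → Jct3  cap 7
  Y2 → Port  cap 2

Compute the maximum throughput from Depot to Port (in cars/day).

Augment Depot→Jct3→HubC→Port: bottleneck 2, flow now 2.
Augment Depot→Y1→Jct1→Port: bottleneck 3, flow now 5.
Augment Depot→Y1→Y2→Port: bottleneck 2, flow now 7.
No augmenting path remains; maximum flow = 7.
In the residual graph, reachable from Depot: {Depot, Jct3, Y1, HubB, HubC, Y2}.
Min-cut edges: Y1→Jct1 (3), HubC→Port (2), Y2→Port (2); capacity 3 + 2 + 2 = 7.
This cut is saturated, so no flow can exceed 7.

7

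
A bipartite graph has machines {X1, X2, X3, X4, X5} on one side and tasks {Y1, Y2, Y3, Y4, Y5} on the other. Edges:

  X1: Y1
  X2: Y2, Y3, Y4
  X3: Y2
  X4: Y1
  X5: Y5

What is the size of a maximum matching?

Unit-capacity flow: source→left, listed edges, right→sink; max matching = max flow.
Augmenting path X1→Y1 (+1); matched 1.
Augmenting path X2→Y2 (+1); matched 2.
Augmenting path X5→Y5 (+1); matched 3.
Augmenting path X3→Y2→X2→Y3 (+1); matched 4.
No augmenting path remains; maximum matching = 4.
König certificate: {X2, X3, X5, Y1} is a vertex cover of size 4 (every listed pair touches it), so no matching can be larger.

4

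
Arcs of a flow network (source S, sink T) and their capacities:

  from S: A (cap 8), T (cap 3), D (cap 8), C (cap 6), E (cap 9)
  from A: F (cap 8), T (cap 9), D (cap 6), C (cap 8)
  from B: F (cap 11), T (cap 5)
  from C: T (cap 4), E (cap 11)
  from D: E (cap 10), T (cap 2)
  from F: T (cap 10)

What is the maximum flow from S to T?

Augment S→T: bottleneck 3, flow now 3.
Augment S→A→T: bottleneck 8, flow now 11.
Augment S→C→T: bottleneck 4, flow now 15.
Augment S→D→T: bottleneck 2, flow now 17.
No augmenting path remains; maximum flow = 17.
In the residual graph, reachable from S: {S, C, D, E}.
Min-cut edges: S→A (8), S→T (3), C→T (4), D→T (2); capacity 8 + 3 + 4 + 2 = 17.
This cut is saturated, so no flow can exceed 17.

17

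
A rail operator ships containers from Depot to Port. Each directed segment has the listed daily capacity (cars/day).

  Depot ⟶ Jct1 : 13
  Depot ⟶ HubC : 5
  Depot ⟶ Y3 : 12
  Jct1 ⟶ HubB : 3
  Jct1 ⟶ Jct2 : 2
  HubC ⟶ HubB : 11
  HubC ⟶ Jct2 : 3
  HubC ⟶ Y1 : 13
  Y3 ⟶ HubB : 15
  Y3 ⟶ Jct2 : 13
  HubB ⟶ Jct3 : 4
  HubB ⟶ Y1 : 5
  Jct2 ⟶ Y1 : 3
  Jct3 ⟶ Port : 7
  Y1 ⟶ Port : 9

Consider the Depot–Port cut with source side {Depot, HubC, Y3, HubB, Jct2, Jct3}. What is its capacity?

41

Edges leaving {Depot, HubC, Y3, HubB, Jct2, Jct3}: Depot→Jct1 (13), HubC→Y1 (13), HubB→Y1 (5), Jct2→Y1 (3), Jct3→Port (7).
Cut capacity = 13 + 13 + 5 + 3 + 7 = 41.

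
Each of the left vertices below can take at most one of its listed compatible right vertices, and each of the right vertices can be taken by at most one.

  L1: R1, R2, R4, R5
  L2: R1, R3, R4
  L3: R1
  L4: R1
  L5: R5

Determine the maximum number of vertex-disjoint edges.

Unit-capacity flow: source→left, listed edges, right→sink; max matching = max flow.
Augmenting path L1→R1 (+1); matched 1.
Augmenting path L2→R3 (+1); matched 2.
Augmenting path L5→R5 (+1); matched 3.
Augmenting path L3→R1→L1→R2 (+1); matched 4.
No augmenting path remains; maximum matching = 4.
König certificate: {L1, L2, L5, R1} is a vertex cover of size 4 (every listed pair touches it), so no matching can be larger.

4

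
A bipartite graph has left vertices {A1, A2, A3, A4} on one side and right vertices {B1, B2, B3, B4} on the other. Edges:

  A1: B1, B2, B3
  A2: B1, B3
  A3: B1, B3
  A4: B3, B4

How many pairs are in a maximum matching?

4

Unit-capacity flow: source→left, listed edges, right→sink; max matching = max flow.
Augmenting path A1→B1 (+1); matched 1.
Augmenting path A2→B3 (+1); matched 2.
Augmenting path A4→B4 (+1); matched 3.
Augmenting path A3→B1→A1→B2 (+1); matched 4.
No augmenting path remains; maximum matching = 4.
König certificate: {A1, A2, A3, A4} is a vertex cover of size 4 (every listed pair touches it), so no matching can be larger.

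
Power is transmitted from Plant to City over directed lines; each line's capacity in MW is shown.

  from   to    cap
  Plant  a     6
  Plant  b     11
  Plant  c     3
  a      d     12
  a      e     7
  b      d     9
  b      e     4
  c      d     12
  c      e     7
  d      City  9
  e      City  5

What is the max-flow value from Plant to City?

Augment Plant→a→d→City: bottleneck 6, flow now 6.
Augment Plant→b→d→City: bottleneck 3, flow now 9.
Augment Plant→b→e→City: bottleneck 4, flow now 13.
Augment Plant→c→e→City: bottleneck 1, flow now 14.
No augmenting path remains; maximum flow = 14.
In the residual graph, reachable from Plant: {Plant, a, b, c, d, e}.
Min-cut edges: d→City (9), e→City (5); capacity 9 + 5 = 14.
This cut is saturated, so no flow can exceed 14.

14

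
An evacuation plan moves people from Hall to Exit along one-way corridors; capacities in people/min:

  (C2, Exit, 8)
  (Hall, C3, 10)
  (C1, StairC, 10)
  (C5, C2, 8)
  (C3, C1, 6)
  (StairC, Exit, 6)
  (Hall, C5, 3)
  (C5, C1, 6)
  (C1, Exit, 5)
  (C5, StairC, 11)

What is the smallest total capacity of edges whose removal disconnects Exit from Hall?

Augment Hall→C3→C1→Exit: bottleneck 5, flow now 5.
Augment Hall→C5→C2→Exit: bottleneck 3, flow now 8.
Augment Hall→C3→C1→StairC→Exit: bottleneck 1, flow now 9.
No augmenting path remains; maximum flow = 9.
By max-flow min-cut, the minimum cut capacity equals the max flow.
In the residual graph, reachable from Hall: {Hall, C3}.
Min-cut edges: Hall→C5 (3), C3→C1 (6); capacity 3 + 6 = 9.

9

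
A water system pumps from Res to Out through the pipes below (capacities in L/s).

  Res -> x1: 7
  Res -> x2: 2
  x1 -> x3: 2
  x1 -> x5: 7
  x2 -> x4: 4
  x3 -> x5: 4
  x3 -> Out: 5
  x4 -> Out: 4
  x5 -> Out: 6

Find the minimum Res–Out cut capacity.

Augment Res→x1→x3→Out: bottleneck 2, flow now 2.
Augment Res→x1→x5→Out: bottleneck 5, flow now 7.
Augment Res→x2→x4→Out: bottleneck 2, flow now 9.
No augmenting path remains; maximum flow = 9.
By max-flow min-cut, the minimum cut capacity equals the max flow.
In the residual graph, reachable from Res: {Res}.
Min-cut edges: Res→x1 (7), Res→x2 (2); capacity 7 + 2 = 9.

9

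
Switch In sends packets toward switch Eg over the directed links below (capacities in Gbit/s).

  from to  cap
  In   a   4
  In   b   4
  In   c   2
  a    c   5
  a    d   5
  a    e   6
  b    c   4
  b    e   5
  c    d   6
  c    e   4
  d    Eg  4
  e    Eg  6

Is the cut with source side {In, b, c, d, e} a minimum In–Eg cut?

Given cut capacity: 4 + 4 + 6 = 14.
Augment In→a→d→Eg: bottleneck 4, flow now 4.
Augment In→b→e→Eg: bottleneck 4, flow now 8.
Augment In→c→e→Eg: bottleneck 2, flow now 10.
No augmenting path remains; maximum flow = 10.
In the residual graph, reachable from In: {In}.
Min-cut edges: In→a (4), In→b (4), In→c (2); capacity 4 + 4 + 2 = 10.
Cut capacity 14 exceeds the max flow 10, so it is not minimum.

No — its capacity is 14, but the minimum cut has capacity 10.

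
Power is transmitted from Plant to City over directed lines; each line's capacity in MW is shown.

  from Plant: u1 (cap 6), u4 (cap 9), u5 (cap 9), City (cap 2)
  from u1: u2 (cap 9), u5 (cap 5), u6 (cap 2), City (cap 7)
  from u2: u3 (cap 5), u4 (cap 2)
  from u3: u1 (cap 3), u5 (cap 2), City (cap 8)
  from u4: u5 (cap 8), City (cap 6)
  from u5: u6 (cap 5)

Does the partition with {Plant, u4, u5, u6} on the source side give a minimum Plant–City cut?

Given cut capacity: 6 + 2 + 6 = 14.
Augment Plant→City: bottleneck 2, flow now 2.
Augment Plant→u1→City: bottleneck 6, flow now 8.
Augment Plant→u4→City: bottleneck 6, flow now 14.
No augmenting path remains; maximum flow = 14.
Cut capacity 14 equals the max flow, so it is a minimum cut.

Yes — it is a minimum cut (capacity 14).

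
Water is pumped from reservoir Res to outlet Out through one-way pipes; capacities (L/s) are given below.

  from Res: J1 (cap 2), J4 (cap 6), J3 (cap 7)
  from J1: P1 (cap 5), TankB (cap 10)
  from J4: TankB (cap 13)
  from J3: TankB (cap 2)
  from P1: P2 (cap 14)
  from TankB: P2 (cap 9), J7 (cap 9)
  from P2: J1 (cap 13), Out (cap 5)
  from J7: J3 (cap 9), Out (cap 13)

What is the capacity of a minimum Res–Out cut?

Augment Res→J1→P1→P2→Out: bottleneck 2, flow now 2.
Augment Res→J4→TankB→P2→Out: bottleneck 3, flow now 5.
Augment Res→J4→TankB→J7→Out: bottleneck 3, flow now 8.
Augment Res→J3→TankB→J7→Out: bottleneck 2, flow now 10.
No augmenting path remains; maximum flow = 10.
By max-flow min-cut, the minimum cut capacity equals the max flow.
In the residual graph, reachable from Res: {Res, J3}.
Min-cut edges: Res→J1 (2), Res→J4 (6), J3→TankB (2); capacity 2 + 6 + 2 = 10.

10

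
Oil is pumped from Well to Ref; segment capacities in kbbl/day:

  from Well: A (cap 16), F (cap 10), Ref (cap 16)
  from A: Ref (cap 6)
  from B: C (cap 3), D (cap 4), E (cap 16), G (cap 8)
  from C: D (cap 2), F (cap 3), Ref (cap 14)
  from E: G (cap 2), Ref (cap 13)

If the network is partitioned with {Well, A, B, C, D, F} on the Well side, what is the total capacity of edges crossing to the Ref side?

Edges leaving {Well, A, B, C, D, F}: Well→Ref (16), A→Ref (6), B→E (16), B→G (8), C→Ref (14).
Cut capacity = 16 + 6 + 16 + 8 + 14 = 60.

60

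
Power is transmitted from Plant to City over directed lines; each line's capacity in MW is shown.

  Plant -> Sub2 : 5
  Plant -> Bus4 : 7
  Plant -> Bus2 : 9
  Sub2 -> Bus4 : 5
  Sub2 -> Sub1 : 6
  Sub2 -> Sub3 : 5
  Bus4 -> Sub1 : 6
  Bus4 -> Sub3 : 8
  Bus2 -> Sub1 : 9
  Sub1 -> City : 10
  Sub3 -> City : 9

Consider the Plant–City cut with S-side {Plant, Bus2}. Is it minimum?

No — its capacity is 21, but the minimum cut has capacity 19.

Given cut capacity: 5 + 7 + 9 = 21.
Augment Plant→Sub2→Sub1→City: bottleneck 5, flow now 5.
Augment Plant→Bus4→Sub1→City: bottleneck 5, flow now 10.
Augment Plant→Bus4→Sub3→City: bottleneck 2, flow now 12.
Augment Plant→Bus2→Sub1→Sub2→Sub3→City: bottleneck 5, flow now 17. (uses reverse residual edge)
Augment Plant→Bus2→Sub1→Bus4→Sub3→City: bottleneck 2, flow now 19. (uses reverse residual edge)
No augmenting path remains; maximum flow = 19.
In the residual graph, reachable from Plant: {Plant, Sub2, Bus4, Bus2, Sub1, Sub3}.
Min-cut edges: Sub1→City (10), Sub3→City (9); capacity 10 + 9 = 19.
Cut capacity 21 exceeds the max flow 19, so it is not minimum.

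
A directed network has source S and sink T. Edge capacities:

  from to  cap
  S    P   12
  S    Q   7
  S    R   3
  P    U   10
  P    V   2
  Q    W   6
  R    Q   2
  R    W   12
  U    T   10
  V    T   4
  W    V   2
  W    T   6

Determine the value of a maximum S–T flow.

20

Augment S→P→U→T: bottleneck 10, flow now 10.
Augment S→P→V→T: bottleneck 2, flow now 12.
Augment S→Q→W→T: bottleneck 6, flow now 18.
Augment S→R→W→V→T: bottleneck 2, flow now 20.
No augmenting path remains; maximum flow = 20.
In the residual graph, reachable from S: {S, Q, R, W}.
Min-cut edges: S→P (12), W→V (2), W→T (6); capacity 12 + 2 + 6 = 20.
This cut is saturated, so no flow can exceed 20.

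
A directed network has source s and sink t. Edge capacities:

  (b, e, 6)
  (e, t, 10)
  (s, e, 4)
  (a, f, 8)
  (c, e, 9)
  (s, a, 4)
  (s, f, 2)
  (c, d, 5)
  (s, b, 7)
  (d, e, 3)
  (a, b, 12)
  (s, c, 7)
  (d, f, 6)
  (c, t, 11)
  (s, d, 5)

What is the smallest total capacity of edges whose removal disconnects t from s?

17

Augment s→c→t: bottleneck 7, flow now 7.
Augment s→e→t: bottleneck 4, flow now 11.
Augment s→b→e→t: bottleneck 6, flow now 17.
No augmenting path remains; maximum flow = 17.
By max-flow min-cut, the minimum cut capacity equals the max flow.
In the residual graph, reachable from s: {s, a, b, d, e, f}.
Min-cut edges: s→c (7), e→t (10); capacity 7 + 10 = 17.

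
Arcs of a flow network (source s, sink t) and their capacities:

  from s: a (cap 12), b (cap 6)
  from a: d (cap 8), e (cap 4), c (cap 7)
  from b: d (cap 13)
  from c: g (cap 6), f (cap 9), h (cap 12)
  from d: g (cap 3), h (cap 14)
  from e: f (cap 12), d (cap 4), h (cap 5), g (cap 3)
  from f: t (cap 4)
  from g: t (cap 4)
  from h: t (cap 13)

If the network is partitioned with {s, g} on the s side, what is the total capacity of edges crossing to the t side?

22

Edges leaving {s, g}: s→a (12), s→b (6), g→t (4).
Cut capacity = 12 + 6 + 4 = 22.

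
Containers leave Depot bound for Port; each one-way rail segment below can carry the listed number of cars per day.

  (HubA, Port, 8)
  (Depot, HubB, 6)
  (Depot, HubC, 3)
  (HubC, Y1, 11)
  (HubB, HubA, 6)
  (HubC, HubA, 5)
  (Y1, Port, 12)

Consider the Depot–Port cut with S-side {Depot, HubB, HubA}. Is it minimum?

No — its capacity is 11, but the minimum cut has capacity 9.

Given cut capacity: 3 + 8 = 11.
Augment Depot→HubB→HubA→Port: bottleneck 6, flow now 6.
Augment Depot→HubC→Y1→Port: bottleneck 3, flow now 9.
No augmenting path remains; maximum flow = 9.
In the residual graph, reachable from Depot: {Depot}.
Min-cut edges: Depot→HubB (6), Depot→HubC (3); capacity 6 + 3 = 9.
Cut capacity 11 exceeds the max flow 9, so it is not minimum.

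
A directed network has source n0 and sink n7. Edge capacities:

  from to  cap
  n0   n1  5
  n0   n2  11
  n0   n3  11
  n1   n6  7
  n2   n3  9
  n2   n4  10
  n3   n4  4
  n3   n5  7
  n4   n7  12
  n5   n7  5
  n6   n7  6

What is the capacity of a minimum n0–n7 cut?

Augment n0→n1→n6→n7: bottleneck 5, flow now 5.
Augment n0→n2→n4→n7: bottleneck 10, flow now 15.
Augment n0→n3→n4→n7: bottleneck 2, flow now 17.
Augment n0→n3→n5→n7: bottleneck 5, flow now 22.
No augmenting path remains; maximum flow = 22.
By max-flow min-cut, the minimum cut capacity equals the max flow.
In the residual graph, reachable from n0: {n0, n2, n3, n4, n5}.
Min-cut edges: n0→n1 (5), n4→n7 (12), n5→n7 (5); capacity 5 + 12 + 5 = 22.

22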